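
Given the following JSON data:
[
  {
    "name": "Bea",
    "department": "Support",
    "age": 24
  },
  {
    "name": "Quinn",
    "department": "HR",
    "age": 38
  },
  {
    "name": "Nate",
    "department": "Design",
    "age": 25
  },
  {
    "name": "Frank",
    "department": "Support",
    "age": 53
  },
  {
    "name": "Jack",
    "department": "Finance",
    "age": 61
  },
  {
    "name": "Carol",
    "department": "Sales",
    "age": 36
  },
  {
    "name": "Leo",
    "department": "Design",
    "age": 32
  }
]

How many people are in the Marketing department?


Scanning records for department = Marketing
  No matches found
Count: 0

ANSWER: 0


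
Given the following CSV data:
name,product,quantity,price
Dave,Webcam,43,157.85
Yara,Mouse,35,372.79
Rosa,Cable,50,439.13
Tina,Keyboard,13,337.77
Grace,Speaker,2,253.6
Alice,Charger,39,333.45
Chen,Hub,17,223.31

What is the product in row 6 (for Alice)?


Row 6: Alice
Column 'product' = Charger

ANSWER: Charger


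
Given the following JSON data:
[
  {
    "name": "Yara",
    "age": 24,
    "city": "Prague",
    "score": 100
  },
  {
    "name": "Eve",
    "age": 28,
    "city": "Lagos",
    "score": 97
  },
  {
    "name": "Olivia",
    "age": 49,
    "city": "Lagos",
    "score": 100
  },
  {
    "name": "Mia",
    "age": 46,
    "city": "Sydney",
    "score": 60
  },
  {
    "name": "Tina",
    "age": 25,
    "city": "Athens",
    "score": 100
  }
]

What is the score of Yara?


Looking up record where name = Yara
Record index: 0
Field 'score' = 100

ANSWER: 100


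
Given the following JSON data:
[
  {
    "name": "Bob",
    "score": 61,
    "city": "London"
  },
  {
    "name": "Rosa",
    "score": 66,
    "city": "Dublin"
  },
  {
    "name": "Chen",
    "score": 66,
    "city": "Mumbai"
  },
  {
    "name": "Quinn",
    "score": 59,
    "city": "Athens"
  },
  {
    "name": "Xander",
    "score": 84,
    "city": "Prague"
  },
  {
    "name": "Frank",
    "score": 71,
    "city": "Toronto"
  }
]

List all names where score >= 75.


Filtering records where score >= 75:
  Bob (score=61) -> no
  Rosa (score=66) -> no
  Chen (score=66) -> no
  Quinn (score=59) -> no
  Xander (score=84) -> YES
  Frank (score=71) -> no


ANSWER: Xander


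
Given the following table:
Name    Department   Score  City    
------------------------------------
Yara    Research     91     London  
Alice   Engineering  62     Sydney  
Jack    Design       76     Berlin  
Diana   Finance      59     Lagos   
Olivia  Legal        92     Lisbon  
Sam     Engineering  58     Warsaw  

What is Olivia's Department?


Row 5: Olivia
Department = Legal

ANSWER: Legal


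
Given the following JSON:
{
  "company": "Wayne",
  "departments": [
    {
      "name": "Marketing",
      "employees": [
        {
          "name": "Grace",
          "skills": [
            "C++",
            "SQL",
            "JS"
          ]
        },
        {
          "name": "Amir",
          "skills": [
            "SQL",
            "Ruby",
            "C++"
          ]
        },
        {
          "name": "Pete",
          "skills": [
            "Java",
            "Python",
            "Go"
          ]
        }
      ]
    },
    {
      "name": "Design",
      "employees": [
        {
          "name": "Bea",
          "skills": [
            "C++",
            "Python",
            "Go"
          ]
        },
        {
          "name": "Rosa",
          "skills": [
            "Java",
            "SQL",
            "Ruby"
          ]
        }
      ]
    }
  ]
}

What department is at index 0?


Path: departments[0].name
Value: Marketing

ANSWER: Marketing


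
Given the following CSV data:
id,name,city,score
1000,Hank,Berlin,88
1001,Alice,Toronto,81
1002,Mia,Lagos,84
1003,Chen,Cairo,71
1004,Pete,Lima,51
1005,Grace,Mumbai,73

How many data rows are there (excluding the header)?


Counting rows (excluding header):
Header: id,name,city,score
Data rows: 6

ANSWER: 6


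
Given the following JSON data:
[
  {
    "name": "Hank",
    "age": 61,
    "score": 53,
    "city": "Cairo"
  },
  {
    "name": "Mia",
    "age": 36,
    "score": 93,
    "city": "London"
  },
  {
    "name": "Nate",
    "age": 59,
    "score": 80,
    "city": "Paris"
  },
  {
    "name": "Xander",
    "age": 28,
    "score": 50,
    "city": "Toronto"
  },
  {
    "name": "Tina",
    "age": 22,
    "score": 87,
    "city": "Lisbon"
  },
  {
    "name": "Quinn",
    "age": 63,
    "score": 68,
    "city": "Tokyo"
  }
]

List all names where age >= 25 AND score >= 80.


Checking both conditions:
  Hank (age=61, score=53) -> no
  Mia (age=36, score=93) -> YES
  Nate (age=59, score=80) -> YES
  Xander (age=28, score=50) -> no
  Tina (age=22, score=87) -> no
  Quinn (age=63, score=68) -> no


ANSWER: Mia, Nate


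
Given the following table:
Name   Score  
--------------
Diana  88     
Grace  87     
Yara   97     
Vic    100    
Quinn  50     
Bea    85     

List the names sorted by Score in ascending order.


Sorting by Score (ascending):
  Quinn: 50
  Bea: 85
  Grace: 87
  Diana: 88
  Yara: 97
  Vic: 100


ANSWER: Quinn, Bea, Grace, Diana, Yara, Vic


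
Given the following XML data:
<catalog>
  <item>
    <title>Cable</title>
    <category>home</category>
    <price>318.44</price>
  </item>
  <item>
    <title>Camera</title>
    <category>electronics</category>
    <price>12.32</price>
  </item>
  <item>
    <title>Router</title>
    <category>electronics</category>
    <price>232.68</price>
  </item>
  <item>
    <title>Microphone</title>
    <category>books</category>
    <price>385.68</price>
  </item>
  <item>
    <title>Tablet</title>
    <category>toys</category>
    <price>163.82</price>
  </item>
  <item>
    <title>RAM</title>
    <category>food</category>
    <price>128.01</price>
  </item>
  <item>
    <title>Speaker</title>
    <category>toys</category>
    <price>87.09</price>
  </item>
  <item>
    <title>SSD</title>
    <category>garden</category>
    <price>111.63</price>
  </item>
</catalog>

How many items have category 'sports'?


Scanning <item> elements for <category>sports</category>:
Count: 0

ANSWER: 0


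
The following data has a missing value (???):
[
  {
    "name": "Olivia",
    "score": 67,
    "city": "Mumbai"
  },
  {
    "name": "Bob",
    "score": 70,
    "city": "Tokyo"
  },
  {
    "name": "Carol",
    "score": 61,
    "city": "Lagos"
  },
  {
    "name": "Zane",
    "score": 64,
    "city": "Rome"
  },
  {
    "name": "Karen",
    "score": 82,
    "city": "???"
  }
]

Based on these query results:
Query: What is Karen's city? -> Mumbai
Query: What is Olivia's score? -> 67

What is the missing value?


The missing value is Karen's city
From query: Karen's city = Mumbai

ANSWER: Mumbai


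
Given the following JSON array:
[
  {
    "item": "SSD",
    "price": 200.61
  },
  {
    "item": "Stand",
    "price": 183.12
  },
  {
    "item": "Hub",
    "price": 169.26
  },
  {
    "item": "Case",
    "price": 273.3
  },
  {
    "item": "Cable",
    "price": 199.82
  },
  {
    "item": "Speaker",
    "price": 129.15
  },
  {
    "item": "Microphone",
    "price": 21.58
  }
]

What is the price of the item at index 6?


Array index 6 -> Microphone
price = 21.58

ANSWER: 21.58


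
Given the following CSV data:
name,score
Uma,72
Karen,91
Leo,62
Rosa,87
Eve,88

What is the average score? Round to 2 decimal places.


Scores: 72, 91, 62, 87, 88
Sum = 400
Count = 5
Average = 400 / 5 = 80.00

ANSWER: 80.00


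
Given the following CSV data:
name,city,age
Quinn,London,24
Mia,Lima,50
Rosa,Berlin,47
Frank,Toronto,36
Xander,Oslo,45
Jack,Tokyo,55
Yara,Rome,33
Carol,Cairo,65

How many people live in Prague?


Scanning city column for 'Prague':
Total matches: 0

ANSWER: 0


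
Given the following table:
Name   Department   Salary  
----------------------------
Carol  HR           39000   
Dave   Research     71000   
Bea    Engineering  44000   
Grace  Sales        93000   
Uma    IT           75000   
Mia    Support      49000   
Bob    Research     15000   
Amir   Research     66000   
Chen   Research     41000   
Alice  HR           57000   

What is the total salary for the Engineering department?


Engineering department members:
  Bea: 44000
Total = 44000 = 44000

ANSWER: 44000


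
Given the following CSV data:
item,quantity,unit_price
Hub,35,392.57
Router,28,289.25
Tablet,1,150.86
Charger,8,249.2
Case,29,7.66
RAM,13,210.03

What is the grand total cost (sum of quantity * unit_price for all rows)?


Computing row totals:
  Hub: 35 * 392.57 = 13739.95
  Router: 28 * 289.25 = 8099.0
  Tablet: 1 * 150.86 = 150.86
  Charger: 8 * 249.2 = 1993.6
  Case: 29 * 7.66 = 222.14
  RAM: 13 * 210.03 = 2730.39
Grand total = 13739.95 + 8099.0 + 150.86 + 1993.6 + 222.14 + 2730.39 = 26935.94

ANSWER: 26935.94


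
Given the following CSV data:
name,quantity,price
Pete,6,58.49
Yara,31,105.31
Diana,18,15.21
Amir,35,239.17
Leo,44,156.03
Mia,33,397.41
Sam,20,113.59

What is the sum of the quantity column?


Values in 'quantity' column:
  Row 1: 6
  Row 2: 31
  Row 3: 18
  Row 4: 35
  Row 5: 44
  Row 6: 33
  Row 7: 20
Sum = 6 + 31 + 18 + 35 + 44 + 33 + 20 = 187

ANSWER: 187


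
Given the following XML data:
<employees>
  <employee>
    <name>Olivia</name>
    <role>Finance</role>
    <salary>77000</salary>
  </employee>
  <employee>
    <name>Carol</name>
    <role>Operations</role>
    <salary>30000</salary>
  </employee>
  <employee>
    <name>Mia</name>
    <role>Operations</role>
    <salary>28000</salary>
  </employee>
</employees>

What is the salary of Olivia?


Searching for <employee> with <name>Olivia</name>
Found at position 1
<salary>77000</salary>

ANSWER: 77000


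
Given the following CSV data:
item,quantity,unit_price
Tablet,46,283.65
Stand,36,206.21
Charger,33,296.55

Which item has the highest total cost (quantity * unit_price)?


Computing row totals:
  Tablet: 13047.9
  Stand: 7423.56
  Charger: 9786.15
Maximum: Tablet (13047.9)

ANSWER: Tablet


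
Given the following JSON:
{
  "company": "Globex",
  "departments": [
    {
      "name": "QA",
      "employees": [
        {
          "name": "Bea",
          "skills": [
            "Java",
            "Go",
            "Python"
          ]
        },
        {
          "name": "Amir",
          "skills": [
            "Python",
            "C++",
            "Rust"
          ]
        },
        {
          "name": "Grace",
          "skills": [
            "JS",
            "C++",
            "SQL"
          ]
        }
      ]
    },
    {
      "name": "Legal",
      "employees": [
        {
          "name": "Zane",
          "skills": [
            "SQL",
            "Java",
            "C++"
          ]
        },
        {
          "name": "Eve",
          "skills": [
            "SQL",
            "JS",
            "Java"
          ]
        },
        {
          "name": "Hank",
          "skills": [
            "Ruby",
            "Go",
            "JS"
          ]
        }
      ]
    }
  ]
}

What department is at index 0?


Path: departments[0].name
Value: QA

ANSWER: QA


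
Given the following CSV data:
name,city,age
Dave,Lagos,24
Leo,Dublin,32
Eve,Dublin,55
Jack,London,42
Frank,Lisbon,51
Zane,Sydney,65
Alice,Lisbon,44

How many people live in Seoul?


Scanning city column for 'Seoul':
Total matches: 0

ANSWER: 0


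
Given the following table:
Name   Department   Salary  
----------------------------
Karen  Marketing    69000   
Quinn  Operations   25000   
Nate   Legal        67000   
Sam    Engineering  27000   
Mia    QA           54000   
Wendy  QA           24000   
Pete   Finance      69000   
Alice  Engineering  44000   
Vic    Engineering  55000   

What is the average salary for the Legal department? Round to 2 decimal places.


Legal department members:
  Nate: 67000
Sum = 67000
Count = 1
Average = 67000 / 1 = 67000.00

ANSWER: 67000.00


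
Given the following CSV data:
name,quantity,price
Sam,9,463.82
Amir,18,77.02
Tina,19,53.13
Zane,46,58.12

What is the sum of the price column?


Values in 'price' column:
  Row 1: 463.82
  Row 2: 77.02
  Row 3: 53.13
  Row 4: 58.12
Sum = 463.82 + 77.02 + 53.13 + 58.12 = 652.09

ANSWER: 652.09


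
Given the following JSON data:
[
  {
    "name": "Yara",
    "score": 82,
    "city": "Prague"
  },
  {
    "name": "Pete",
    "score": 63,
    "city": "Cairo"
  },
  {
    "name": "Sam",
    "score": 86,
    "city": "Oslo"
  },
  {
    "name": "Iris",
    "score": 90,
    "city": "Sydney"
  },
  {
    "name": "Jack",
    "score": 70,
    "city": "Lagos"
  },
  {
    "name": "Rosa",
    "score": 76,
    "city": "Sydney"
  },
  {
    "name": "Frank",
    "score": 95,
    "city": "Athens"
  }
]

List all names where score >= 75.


Filtering records where score >= 75:
  Yara (score=82) -> YES
  Pete (score=63) -> no
  Sam (score=86) -> YES
  Iris (score=90) -> YES
  Jack (score=70) -> no
  Rosa (score=76) -> YES
  Frank (score=95) -> YES


ANSWER: Yara, Sam, Iris, Rosa, Frank


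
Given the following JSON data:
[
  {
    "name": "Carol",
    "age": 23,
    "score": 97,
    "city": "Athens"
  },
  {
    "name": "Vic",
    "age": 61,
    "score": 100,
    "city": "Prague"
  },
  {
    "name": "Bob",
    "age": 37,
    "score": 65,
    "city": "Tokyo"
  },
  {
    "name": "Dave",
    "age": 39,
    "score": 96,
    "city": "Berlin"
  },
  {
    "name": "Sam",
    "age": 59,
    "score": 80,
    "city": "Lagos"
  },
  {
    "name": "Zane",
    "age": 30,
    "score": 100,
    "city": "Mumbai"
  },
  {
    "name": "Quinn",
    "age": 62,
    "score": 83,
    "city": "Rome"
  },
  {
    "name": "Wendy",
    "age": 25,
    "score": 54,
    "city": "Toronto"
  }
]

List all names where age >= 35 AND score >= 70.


Checking both conditions:
  Carol (age=23, score=97) -> no
  Vic (age=61, score=100) -> YES
  Bob (age=37, score=65) -> no
  Dave (age=39, score=96) -> YES
  Sam (age=59, score=80) -> YES
  Zane (age=30, score=100) -> no
  Quinn (age=62, score=83) -> YES
  Wendy (age=25, score=54) -> no


ANSWER: Vic, Dave, Sam, Quinn


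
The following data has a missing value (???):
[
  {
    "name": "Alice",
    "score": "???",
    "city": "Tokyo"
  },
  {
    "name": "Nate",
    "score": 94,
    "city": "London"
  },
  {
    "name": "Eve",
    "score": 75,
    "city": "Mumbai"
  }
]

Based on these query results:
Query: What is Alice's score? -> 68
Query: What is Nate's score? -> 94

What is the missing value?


The missing value is Alice's score
From query: Alice's score = 68

ANSWER: 68


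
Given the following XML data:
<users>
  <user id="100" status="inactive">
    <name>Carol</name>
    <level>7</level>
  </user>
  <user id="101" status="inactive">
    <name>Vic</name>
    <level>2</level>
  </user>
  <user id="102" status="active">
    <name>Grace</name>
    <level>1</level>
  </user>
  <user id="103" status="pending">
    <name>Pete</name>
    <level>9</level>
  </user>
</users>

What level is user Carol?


Finding user: Carol
<level>7</level>

ANSWER: 7


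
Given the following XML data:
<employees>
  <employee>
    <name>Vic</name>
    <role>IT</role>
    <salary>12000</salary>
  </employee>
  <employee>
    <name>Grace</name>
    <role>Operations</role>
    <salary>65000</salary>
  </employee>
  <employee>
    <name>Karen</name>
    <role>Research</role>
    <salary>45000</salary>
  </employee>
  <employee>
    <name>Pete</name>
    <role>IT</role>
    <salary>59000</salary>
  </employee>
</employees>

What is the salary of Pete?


Searching for <employee> with <name>Pete</name>
Found at position 4
<salary>59000</salary>

ANSWER: 59000


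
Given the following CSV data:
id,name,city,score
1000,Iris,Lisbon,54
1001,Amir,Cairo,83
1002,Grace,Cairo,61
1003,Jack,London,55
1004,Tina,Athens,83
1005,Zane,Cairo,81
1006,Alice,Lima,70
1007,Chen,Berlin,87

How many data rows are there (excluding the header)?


Counting rows (excluding header):
Header: id,name,city,score
Data rows: 8

ANSWER: 8


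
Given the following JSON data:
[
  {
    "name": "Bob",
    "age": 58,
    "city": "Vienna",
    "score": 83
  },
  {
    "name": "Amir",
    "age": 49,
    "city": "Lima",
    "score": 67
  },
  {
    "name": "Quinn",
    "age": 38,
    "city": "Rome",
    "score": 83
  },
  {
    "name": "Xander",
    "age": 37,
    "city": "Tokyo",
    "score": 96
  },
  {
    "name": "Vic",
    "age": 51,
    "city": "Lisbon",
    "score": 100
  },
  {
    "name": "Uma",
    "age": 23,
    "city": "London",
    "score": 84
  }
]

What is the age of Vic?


Looking up record where name = Vic
Record index: 4
Field 'age' = 51

ANSWER: 51


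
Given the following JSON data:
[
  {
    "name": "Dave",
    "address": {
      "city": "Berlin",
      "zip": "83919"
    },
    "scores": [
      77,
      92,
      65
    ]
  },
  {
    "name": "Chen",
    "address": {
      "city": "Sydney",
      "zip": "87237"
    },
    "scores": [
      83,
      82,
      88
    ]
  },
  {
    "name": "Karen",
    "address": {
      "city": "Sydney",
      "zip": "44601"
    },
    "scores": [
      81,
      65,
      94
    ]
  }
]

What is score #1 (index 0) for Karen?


Path: records[2].scores[0]
Value: 81

ANSWER: 81


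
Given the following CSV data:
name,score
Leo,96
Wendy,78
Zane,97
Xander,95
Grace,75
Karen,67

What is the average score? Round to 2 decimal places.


Scores: 96, 78, 97, 95, 75, 67
Sum = 508
Count = 6
Average = 508 / 6 = 84.67

ANSWER: 84.67


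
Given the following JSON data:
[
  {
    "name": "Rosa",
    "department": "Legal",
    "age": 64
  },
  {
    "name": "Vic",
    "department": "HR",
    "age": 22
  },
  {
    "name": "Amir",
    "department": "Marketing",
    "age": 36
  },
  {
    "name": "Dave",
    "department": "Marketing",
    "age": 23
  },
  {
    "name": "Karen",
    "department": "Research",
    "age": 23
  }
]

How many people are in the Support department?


Scanning records for department = Support
  No matches found
Count: 0

ANSWER: 0


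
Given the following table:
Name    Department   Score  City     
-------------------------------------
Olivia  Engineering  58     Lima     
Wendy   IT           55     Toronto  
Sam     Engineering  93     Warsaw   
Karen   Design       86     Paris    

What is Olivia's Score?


Row 1: Olivia
Score = 58

ANSWER: 58


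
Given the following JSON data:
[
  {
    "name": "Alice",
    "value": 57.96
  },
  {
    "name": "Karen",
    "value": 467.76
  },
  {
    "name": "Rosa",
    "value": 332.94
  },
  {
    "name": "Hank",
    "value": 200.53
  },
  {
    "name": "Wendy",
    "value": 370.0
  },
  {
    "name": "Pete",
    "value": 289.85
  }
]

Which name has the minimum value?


Comparing values:
  Alice: 57.96
  Karen: 467.76
  Rosa: 332.94
  Hank: 200.53
  Wendy: 370.0
  Pete: 289.85
Minimum: Alice (57.96)

ANSWER: Alice


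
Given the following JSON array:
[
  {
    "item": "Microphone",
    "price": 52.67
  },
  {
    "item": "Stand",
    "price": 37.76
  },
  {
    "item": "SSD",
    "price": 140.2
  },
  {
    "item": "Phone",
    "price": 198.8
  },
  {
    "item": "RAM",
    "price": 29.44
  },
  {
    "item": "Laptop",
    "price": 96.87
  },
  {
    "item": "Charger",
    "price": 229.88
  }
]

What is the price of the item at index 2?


Array index 2 -> SSD
price = 140.2

ANSWER: 140.2


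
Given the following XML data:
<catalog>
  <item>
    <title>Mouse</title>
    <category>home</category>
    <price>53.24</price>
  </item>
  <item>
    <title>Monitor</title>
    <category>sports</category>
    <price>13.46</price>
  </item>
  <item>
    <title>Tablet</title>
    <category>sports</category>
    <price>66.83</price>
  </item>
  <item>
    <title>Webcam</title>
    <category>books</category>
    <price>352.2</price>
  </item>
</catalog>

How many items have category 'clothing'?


Scanning <item> elements for <category>clothing</category>:
Count: 0

ANSWER: 0


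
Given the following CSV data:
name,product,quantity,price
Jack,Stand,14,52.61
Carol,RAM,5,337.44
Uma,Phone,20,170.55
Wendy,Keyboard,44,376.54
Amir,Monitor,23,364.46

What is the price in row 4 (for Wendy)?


Row 4: Wendy
Column 'price' = 376.54

ANSWER: 376.54


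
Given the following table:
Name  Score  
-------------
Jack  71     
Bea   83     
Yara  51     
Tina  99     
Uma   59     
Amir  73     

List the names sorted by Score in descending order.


Sorting by Score (descending):
  Tina: 99
  Bea: 83
  Amir: 73
  Jack: 71
  Uma: 59
  Yara: 51


ANSWER: Tina, Bea, Amir, Jack, Uma, Yara


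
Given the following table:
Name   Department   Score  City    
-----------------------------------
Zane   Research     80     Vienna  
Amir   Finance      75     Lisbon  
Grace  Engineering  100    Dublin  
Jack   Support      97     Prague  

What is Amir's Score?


Row 2: Amir
Score = 75

ANSWER: 75


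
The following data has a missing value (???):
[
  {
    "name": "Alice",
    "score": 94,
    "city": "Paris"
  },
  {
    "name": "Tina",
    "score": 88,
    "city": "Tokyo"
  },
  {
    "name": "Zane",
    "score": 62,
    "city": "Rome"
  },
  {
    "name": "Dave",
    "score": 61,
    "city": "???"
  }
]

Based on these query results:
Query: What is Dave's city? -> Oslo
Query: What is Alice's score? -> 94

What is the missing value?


The missing value is Dave's city
From query: Dave's city = Oslo

ANSWER: Oslo


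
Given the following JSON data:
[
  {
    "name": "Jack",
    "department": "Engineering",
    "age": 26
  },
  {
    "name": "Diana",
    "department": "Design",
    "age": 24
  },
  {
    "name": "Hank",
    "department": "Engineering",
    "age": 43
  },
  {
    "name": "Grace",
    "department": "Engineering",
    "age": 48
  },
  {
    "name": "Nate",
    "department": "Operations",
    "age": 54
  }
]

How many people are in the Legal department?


Scanning records for department = Legal
  No matches found
Count: 0

ANSWER: 0


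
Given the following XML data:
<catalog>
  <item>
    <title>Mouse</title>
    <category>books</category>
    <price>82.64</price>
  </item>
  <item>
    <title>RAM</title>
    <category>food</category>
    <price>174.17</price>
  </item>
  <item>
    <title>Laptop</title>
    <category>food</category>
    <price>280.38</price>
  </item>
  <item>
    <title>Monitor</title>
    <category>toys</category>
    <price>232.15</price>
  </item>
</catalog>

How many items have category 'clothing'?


Scanning <item> elements for <category>clothing</category>:
Count: 0

ANSWER: 0


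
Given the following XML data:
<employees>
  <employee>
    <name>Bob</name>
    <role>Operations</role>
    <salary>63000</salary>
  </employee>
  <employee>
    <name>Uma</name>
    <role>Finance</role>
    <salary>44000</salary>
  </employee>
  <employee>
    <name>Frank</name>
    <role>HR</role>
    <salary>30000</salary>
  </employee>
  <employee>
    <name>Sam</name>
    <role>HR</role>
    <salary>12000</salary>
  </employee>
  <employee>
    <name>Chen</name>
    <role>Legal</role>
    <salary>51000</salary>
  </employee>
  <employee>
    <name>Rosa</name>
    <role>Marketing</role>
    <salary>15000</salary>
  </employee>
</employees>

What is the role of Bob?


Searching for <employee> with <name>Bob</name>
Found at position 1
<role>Operations</role>

ANSWER: Operations


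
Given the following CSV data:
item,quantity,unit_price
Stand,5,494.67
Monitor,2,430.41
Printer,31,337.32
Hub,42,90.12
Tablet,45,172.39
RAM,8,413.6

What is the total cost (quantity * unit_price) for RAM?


Row: RAM
quantity = 8
unit_price = 413.6
total = 8 * 413.6 = 3308.8

ANSWER: 3308.8


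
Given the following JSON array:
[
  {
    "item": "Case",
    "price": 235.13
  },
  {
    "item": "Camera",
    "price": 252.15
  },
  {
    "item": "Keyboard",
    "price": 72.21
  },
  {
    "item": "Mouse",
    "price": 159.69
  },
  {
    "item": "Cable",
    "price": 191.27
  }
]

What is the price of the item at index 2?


Array index 2 -> Keyboard
price = 72.21

ANSWER: 72.21


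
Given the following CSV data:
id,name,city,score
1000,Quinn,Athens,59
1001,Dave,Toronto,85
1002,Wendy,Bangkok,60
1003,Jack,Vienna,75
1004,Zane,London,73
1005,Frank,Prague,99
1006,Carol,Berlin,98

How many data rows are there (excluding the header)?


Counting rows (excluding header):
Header: id,name,city,score
Data rows: 7

ANSWER: 7


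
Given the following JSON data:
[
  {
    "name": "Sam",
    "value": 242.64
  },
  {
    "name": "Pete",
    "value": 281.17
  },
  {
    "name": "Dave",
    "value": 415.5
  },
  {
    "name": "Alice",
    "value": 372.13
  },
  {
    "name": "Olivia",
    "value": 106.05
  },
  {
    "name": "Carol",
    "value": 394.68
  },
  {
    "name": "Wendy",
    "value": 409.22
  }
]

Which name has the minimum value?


Comparing values:
  Sam: 242.64
  Pete: 281.17
  Dave: 415.5
  Alice: 372.13
  Olivia: 106.05
  Carol: 394.68
  Wendy: 409.22
Minimum: Olivia (106.05)

ANSWER: Olivia


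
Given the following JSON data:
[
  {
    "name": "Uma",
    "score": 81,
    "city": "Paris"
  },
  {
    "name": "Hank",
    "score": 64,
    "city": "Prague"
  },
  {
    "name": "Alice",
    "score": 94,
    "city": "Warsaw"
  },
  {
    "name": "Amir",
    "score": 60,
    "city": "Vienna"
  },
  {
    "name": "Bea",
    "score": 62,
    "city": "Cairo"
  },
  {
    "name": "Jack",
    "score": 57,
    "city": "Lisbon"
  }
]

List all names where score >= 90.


Filtering records where score >= 90:
  Uma (score=81) -> no
  Hank (score=64) -> no
  Alice (score=94) -> YES
  Amir (score=60) -> no
  Bea (score=62) -> no
  Jack (score=57) -> no


ANSWER: Alice


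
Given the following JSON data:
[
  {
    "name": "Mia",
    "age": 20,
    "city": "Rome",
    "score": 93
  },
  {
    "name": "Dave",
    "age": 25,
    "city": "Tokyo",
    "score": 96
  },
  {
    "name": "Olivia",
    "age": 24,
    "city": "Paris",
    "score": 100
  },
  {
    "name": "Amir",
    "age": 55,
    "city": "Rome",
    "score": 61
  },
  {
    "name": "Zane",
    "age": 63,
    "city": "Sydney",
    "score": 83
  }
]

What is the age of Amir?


Looking up record where name = Amir
Record index: 3
Field 'age' = 55

ANSWER: 55


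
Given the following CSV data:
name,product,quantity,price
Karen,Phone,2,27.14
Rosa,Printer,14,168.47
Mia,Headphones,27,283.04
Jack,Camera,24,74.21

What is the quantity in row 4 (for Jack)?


Row 4: Jack
Column 'quantity' = 24

ANSWER: 24


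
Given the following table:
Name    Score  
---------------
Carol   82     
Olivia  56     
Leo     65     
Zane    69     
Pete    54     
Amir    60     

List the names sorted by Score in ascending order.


Sorting by Score (ascending):
  Pete: 54
  Olivia: 56
  Amir: 60
  Leo: 65
  Zane: 69
  Carol: 82


ANSWER: Pete, Olivia, Amir, Leo, Zane, Carol


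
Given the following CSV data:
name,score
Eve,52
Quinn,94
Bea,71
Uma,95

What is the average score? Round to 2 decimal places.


Scores: 52, 94, 71, 95
Sum = 312
Count = 4
Average = 312 / 4 = 78.00

ANSWER: 78.00


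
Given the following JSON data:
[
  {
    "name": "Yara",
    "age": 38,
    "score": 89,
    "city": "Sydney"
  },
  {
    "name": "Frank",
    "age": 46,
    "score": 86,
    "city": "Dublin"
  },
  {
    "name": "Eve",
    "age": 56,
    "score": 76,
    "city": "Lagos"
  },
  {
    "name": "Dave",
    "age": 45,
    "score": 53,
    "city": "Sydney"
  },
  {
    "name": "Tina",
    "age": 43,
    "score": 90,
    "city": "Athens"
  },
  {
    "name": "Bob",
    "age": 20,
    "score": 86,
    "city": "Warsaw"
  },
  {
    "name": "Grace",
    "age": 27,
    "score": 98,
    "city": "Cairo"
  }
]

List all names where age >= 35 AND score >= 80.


Checking both conditions:
  Yara (age=38, score=89) -> YES
  Frank (age=46, score=86) -> YES
  Eve (age=56, score=76) -> no
  Dave (age=45, score=53) -> no
  Tina (age=43, score=90) -> YES
  Bob (age=20, score=86) -> no
  Grace (age=27, score=98) -> no


ANSWER: Yara, Frank, Tina


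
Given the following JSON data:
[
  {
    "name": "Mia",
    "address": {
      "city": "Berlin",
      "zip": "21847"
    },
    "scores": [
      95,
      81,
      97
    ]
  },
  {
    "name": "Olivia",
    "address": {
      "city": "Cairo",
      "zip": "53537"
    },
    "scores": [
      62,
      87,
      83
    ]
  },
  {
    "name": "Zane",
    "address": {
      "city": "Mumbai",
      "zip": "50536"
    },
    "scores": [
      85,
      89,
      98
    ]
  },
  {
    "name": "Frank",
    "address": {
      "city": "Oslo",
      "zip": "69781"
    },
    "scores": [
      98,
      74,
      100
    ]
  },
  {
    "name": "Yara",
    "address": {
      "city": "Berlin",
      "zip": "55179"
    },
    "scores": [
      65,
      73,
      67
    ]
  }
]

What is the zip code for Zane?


Path: records[2].address.zip
Value: 50536

ANSWER: 50536


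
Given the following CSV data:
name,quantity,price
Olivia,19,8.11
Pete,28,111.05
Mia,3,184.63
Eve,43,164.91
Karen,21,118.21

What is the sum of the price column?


Values in 'price' column:
  Row 1: 8.11
  Row 2: 111.05
  Row 3: 184.63
  Row 4: 164.91
  Row 5: 118.21
Sum = 8.11 + 111.05 + 184.63 + 164.91 + 118.21 = 586.91

ANSWER: 586.91


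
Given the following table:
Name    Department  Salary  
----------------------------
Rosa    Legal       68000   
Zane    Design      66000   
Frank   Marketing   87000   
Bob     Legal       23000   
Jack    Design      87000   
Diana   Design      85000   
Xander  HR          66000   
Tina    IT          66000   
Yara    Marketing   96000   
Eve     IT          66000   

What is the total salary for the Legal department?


Legal department members:
  Rosa: 68000
  Bob: 23000
Total = 68000 + 23000 = 91000

ANSWER: 91000


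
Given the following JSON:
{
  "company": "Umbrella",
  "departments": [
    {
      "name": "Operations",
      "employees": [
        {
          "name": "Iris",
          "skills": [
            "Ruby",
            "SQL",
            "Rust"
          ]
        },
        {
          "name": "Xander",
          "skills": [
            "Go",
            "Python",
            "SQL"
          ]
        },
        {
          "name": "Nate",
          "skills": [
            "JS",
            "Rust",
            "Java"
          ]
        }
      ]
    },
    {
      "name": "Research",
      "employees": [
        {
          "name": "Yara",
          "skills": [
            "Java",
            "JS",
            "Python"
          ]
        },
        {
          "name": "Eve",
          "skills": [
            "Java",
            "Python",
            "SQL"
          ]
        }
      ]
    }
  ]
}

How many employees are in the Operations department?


Path: departments[0].employees
Count: 3

ANSWER: 3


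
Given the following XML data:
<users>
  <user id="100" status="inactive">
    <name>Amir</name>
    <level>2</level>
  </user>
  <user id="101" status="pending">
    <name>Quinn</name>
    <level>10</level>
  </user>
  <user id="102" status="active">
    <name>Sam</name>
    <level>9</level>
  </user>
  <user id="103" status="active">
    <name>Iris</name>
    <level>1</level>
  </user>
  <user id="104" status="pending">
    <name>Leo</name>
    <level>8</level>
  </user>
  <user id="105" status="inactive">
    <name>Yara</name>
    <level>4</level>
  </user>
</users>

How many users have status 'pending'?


Counting users with status='pending':
  Quinn (id=101) -> MATCH
  Leo (id=104) -> MATCH
Count: 2

ANSWER: 2


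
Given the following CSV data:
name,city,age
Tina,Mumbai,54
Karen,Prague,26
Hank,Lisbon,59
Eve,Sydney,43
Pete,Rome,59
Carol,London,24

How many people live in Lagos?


Scanning city column for 'Lagos':
Total matches: 0

ANSWER: 0


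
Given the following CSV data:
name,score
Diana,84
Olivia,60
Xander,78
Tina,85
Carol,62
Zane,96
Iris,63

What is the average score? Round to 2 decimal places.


Scores: 84, 60, 78, 85, 62, 96, 63
Sum = 528
Count = 7
Average = 528 / 7 = 75.43

ANSWER: 75.43


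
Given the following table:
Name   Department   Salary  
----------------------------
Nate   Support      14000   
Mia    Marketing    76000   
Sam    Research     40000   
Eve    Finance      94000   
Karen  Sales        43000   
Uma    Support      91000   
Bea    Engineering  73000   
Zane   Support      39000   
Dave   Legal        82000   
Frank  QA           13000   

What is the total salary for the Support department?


Support department members:
  Nate: 14000
  Uma: 91000
  Zane: 39000
Total = 14000 + 91000 + 39000 = 144000

ANSWER: 144000


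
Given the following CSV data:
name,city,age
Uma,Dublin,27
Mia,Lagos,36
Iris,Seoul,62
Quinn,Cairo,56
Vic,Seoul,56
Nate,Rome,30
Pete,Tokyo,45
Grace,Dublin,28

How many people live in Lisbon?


Scanning city column for 'Lisbon':
Total matches: 0

ANSWER: 0


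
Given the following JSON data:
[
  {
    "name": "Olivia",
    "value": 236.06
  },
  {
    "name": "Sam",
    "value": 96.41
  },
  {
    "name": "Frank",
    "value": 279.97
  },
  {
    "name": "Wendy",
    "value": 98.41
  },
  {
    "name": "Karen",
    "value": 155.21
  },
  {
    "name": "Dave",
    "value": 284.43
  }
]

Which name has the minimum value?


Comparing values:
  Olivia: 236.06
  Sam: 96.41
  Frank: 279.97
  Wendy: 98.41
  Karen: 155.21
  Dave: 284.43
Minimum: Sam (96.41)

ANSWER: Sam


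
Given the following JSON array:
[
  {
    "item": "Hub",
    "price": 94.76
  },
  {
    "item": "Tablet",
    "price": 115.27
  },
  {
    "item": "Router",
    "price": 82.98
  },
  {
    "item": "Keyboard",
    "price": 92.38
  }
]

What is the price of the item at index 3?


Array index 3 -> Keyboard
price = 92.38

ANSWER: 92.38


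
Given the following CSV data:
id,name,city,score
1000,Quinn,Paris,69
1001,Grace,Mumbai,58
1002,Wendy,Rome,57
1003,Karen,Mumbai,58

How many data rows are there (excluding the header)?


Counting rows (excluding header):
Header: id,name,city,score
Data rows: 4

ANSWER: 4


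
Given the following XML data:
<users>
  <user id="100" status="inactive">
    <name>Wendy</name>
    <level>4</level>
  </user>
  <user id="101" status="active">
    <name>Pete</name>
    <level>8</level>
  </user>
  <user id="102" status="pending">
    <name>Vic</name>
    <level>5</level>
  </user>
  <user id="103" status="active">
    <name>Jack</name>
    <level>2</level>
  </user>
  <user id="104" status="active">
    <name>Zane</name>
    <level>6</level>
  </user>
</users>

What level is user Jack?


Finding user: Jack
<level>2</level>

ANSWER: 2


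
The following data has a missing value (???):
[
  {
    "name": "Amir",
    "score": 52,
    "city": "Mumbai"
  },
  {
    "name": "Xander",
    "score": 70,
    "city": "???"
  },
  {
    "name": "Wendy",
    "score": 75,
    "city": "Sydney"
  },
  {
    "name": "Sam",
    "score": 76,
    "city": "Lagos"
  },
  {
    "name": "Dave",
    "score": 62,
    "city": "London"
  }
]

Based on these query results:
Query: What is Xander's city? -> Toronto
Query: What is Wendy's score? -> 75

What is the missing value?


The missing value is Xander's city
From query: Xander's city = Toronto

ANSWER: Toronto


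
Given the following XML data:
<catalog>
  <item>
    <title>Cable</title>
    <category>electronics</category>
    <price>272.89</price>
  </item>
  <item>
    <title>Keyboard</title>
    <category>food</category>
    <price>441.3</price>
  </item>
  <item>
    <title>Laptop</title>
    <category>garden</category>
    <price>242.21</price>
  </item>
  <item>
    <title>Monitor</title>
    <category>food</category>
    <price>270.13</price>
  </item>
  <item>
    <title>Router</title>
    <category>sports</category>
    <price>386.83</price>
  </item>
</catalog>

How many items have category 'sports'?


Scanning <item> elements for <category>sports</category>:
  Item 5: Router -> MATCH
Count: 1

ANSWER: 1


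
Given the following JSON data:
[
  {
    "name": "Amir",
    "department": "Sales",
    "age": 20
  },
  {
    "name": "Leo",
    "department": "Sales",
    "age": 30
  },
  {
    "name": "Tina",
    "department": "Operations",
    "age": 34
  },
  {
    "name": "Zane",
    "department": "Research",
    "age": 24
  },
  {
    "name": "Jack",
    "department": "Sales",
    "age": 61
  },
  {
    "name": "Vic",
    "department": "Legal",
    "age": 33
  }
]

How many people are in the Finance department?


Scanning records for department = Finance
  No matches found
Count: 0

ANSWER: 0


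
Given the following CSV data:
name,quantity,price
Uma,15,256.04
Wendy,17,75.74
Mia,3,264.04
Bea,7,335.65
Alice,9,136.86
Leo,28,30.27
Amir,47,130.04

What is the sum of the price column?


Values in 'price' column:
  Row 1: 256.04
  Row 2: 75.74
  Row 3: 264.04
  Row 4: 335.65
  Row 5: 136.86
  Row 6: 30.27
  Row 7: 130.04
Sum = 256.04 + 75.74 + 264.04 + 335.65 + 136.86 + 30.27 + 130.04 = 1228.64

ANSWER: 1228.64


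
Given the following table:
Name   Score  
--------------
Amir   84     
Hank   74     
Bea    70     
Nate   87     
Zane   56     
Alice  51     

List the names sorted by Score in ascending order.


Sorting by Score (ascending):
  Alice: 51
  Zane: 56
  Bea: 70
  Hank: 74
  Amir: 84
  Nate: 87


ANSWER: Alice, Zane, Bea, Hank, Amir, Nate


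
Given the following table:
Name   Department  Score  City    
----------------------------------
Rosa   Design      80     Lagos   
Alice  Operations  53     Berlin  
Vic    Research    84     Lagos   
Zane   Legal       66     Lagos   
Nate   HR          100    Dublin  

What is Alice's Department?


Row 2: Alice
Department = Operations

ANSWER: Operations


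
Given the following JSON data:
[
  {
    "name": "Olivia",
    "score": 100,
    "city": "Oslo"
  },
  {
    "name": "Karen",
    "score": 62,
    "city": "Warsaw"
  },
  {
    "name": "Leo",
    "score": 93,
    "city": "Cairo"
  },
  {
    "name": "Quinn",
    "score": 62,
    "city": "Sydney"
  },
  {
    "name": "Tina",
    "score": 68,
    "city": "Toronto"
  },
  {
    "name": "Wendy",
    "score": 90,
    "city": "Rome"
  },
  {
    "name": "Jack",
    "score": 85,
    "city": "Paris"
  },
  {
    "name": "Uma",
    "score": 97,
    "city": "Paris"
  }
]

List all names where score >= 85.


Filtering records where score >= 85:
  Olivia (score=100) -> YES
  Karen (score=62) -> no
  Leo (score=93) -> YES
  Quinn (score=62) -> no
  Tina (score=68) -> no
  Wendy (score=90) -> YES
  Jack (score=85) -> YES
  Uma (score=97) -> YES


ANSWER: Olivia, Leo, Wendy, Jack, Uma


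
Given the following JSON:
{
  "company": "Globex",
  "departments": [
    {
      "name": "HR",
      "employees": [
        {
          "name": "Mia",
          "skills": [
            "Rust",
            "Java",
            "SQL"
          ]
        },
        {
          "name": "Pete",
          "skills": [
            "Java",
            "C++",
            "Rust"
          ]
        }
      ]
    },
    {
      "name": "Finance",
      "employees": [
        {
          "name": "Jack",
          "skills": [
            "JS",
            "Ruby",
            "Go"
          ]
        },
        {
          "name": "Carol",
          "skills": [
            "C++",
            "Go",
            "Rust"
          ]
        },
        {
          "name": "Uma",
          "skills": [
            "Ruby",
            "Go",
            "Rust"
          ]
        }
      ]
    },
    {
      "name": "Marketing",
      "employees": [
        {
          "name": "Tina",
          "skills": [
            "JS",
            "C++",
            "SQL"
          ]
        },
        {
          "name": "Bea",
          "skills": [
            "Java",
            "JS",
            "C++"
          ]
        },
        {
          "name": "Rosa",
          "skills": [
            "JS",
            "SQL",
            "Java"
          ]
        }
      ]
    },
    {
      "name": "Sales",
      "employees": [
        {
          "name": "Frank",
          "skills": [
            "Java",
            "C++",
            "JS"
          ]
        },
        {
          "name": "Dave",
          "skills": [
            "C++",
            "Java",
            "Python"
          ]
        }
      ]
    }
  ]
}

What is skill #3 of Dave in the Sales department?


Path: departments[3].employees[1].skills[2]
Value: Python

ANSWER: Python
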